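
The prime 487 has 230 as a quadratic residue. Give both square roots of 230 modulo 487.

81, 406

Since 487 ≡ 3 (mod 4), a square root of 230 is 230^((487+1)/4) = 230^122 mod 487.
Repeated squaring: 230^2≡304, 230^4≡373, 230^8≡334, 230^16≡33, 230^32≡115, 230^64≡76 (mod 487).
230^122 = 230^(64+32+16+8+2) ≡ 81 (mod 487).
Check: 81² = 6561 ≡ 230 (mod 487). The two roots are 81 and 406.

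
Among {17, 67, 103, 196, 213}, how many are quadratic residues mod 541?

(17/541) = -1 → non-residue.
(67/541) = -1 → non-residue.
(103/541) = +1 → QR.
(196/541) = +1 → QR.
(213/541) = -1 → non-residue.
Total quadratic residues among the 5: 2.

2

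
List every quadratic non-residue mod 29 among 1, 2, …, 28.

Square k = 1,…,14 (k and 29−k give the same square):
1²=1, 2²=4, 3²=9, 4²=16, 5²=25, 6²≡7, 7²≡20, 8²≡6, 9²≡23, 10²≡13, 11²≡5, 12²≡28, 13²≡24, 14²≡22 (mod 29).
The residues are {1, 4, 5, 6, 7, 9, 13, 16, 20, 22, 23, 24, 25, 28}; the non-residues are the remaining 14 nonzero classes.

2 3 8 10 11 12 14 15 17 18 19 21 26 27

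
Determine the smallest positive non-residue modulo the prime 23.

5

(2/23) = +1, so 2 is a residue.
(3/23) = +1, so 3 is a residue.
(4/23) = +1, so 4 is a residue.
(5/23) = −1, so 5 is the smallest positive non-residue mod 23.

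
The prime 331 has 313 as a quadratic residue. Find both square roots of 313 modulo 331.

Since 331 ≡ 3 (mod 4), a square root of 313 is 313^((331+1)/4) = 313^83 mod 331.
Repeated squaring: 313^2≡324, 313^4≡49, 313^8≡84, 313^16≡105, 313^32≡102, 313^64≡143 (mod 331).
313^83 = 313^(64+16+2+1) ≡ 225 (mod 331).
Check: 225² = 50625 ≡ 313 (mod 331). The two roots are 106 and 225.

106, 225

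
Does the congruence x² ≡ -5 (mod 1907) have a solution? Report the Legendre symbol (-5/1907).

1

First reduce: -5 ≡ 1902 (mod 1907).
Pull out 2: since 1907 ≡ 3 (mod 8), (2/1907) = -1.
Reciprocity: 951 ≡ 3 and 1907 ≡ 3 (mod 4), so (951/1907) = −(1907/951).
Reduce top mod 951: now compute (5/951).
Reciprocity: 5 ≡ 1 and 951 ≡ 3 (mod 4), so (5/951) = +(951/5).
Reduce top mod 5: now compute (1/5).
Reached (1/5) = 1. Collecting the sign flips along the way, the symbol is +1.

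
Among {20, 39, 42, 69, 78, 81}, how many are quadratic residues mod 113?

(20/113) = -1 → non-residue.
(39/113) = -1 → non-residue.
(42/113) = -1 → non-residue.
(69/113) = +1 → QR.
(78/113) = -1 → non-residue.
(81/113) = +1 → QR.
Total quadratic residues among the 6: 2.

2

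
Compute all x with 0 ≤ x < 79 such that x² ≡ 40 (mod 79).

Since 79 ≡ 3 (mod 4), a square root of 40 is 40^((79+1)/4) = 40^20 mod 79.
Repeated squaring: 40^2≡20, 40^4≡5, 40^8≡25, 40^16≡72 (mod 79).
40^20 = 40^(16+4) ≡ 44 (mod 79).
Check: 44² = 1936 ≡ 40 (mod 79). The two roots are 35 and 44.

35, 44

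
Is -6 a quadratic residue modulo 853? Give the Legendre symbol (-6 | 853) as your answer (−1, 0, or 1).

First reduce: -6 ≡ 847 (mod 853).
Reciprocity: 847 ≡ 3 and 853 ≡ 1 (mod 4), so (847/853) = +(853/847).
Reduce top mod 847: now compute (6/847).
Pull out 2: since 847 ≡ 7 (mod 8), (2/847) = +1.
Reciprocity: 3 ≡ 3 and 847 ≡ 3 (mod 4), so (3/847) = −(847/3).
Reduce top mod 3: now compute (1/3).
Reached (1/3) = 1. Collecting the sign flips along the way, the symbol is -1.

-1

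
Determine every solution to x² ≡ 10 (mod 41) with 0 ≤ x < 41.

41 ≡ 1 (mod 4), so we find a root by search.
Trying successive values, 16² = 256 ≡ 10 (mod 41). The other root is 41 − 16 = 25.

16, 25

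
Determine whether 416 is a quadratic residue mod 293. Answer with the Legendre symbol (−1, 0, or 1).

1

First reduce: 416 ≡ 123 (mod 293).
Reciprocity: 123 ≡ 3 and 293 ≡ 1 (mod 4), so (123/293) = +(293/123).
Reduce top mod 123: now compute (47/123).
Reciprocity: 47 ≡ 3 and 123 ≡ 3 (mod 4), so (47/123) = −(123/47).
Reduce top mod 47: now compute (29/47).
Reciprocity: 29 ≡ 1 and 47 ≡ 3 (mod 4), so (29/47) = +(47/29).
Reduce top mod 29: now compute (18/29).
Pull out 2: since 29 ≡ 5 (mod 8), (2/29) = -1.
Reciprocity: 9 ≡ 1 and 29 ≡ 1 (mod 4), so (9/29) = +(29/9).
Reduce top mod 9: now compute (2/9).
Pull out 2: since 9 ≡ 1 (mod 8), (2/9) = +1.
Reached (1/9) = 1. Collecting the sign flips along the way, the symbol is +1.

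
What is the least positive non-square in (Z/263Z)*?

(2/263) = +1, so 2 is a residue.
(3/263) = +1, so 3 is a residue.
(4/263) = +1, so 4 is a residue.
(5/263) = −1, so 5 is the smallest positive non-residue mod 263.

5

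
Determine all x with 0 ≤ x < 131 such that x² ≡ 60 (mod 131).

Since 131 ≡ 3 (mod 4), a square root of 60 is 60^((131+1)/4) = 60^33 mod 131.
Repeated squaring: 60^2≡63, 60^4≡39, 60^8≡80, 60^16≡112, 60^32≡99 (mod 131).
60^33 = 60^(32+1) ≡ 45 (mod 131).
Check: 45² = 2025 ≡ 60 (mod 131). The two roots are 45 and 86.

45, 86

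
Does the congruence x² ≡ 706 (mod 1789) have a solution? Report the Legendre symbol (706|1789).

1

Pull out 2: since 1789 ≡ 5 (mod 8), (2/1789) = -1.
Reciprocity: 353 ≡ 1 and 1789 ≡ 1 (mod 4), so (353/1789) = +(1789/353).
Reduce top mod 353: now compute (24/353).
Pull out 2^3: since 353 ≡ 1 (mod 8), (2/353) = +1, so (2/353)^3 = +1.
Reciprocity: 3 ≡ 3 and 353 ≡ 1 (mod 4), so (3/353) = +(353/3).
Reduce top mod 3: now compute (2/3).
Pull out 2: since 3 ≡ 3 (mod 8), (2/3) = -1.
Reached (1/3) = 1. Collecting the sign flips along the way, the symbol is +1.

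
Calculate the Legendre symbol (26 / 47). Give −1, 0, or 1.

Euler's criterion: (26/47) ≡ 26^23 (mod 47).
26^2 ≡ 18 (mod 47)
26^4 ≡ 42 (mod 47)
26^8 ≡ 25 (mod 47)
26^16 ≡ 14 (mod 47)
26^23 = 26^(16+4+2+1) ≡ 46 (mod 47).
Result is 46 ≡ −1, so (26/47) = −1.

-1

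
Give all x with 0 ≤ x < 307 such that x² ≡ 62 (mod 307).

Since 307 ≡ 3 (mod 4), a square root of 62 is 62^((307+1)/4) = 62^77 mod 307.
Repeated squaring: 62^2≡160, 62^4≡119, 62^8≡39, 62^16≡293, 62^32≡196, 62^64≡41 (mod 307).
62^77 = 62^(64+8+4+1) ≡ 26 (mod 307).
Check: 26² = 676 ≡ 62 (mod 307). The two roots are 26 and 281.

26, 281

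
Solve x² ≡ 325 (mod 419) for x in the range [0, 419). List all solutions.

Since 419 ≡ 3 (mod 4), a square root of 325 is 325^((419+1)/4) = 325^105 mod 419.
Repeated squaring: 325^2≡37, 325^4≡112, 325^8≡393, 325^16≡257, 325^32≡266, 325^64≡364 (mod 419).
325^105 = 325^(64+32+8+1) ≡ 64 (mod 419).
Check: 64² = 4096 ≡ 325 (mod 419). The two roots are 64 and 355.

64, 355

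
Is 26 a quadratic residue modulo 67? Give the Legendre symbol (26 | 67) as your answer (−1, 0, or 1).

Pull out 2: since 67 ≡ 3 (mod 8), (2/67) = -1.
Reciprocity: 13 ≡ 1 and 67 ≡ 3 (mod 4), so (13/67) = +(67/13).
Reduce top mod 13: now compute (2/13).
Pull out 2: since 13 ≡ 5 (mod 8), (2/13) = -1.
Reached (1/13) = 1. Collecting the sign flips along the way, the symbol is +1.

1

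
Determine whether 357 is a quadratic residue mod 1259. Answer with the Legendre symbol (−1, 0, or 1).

Reciprocity: 357 ≡ 1 and 1259 ≡ 3 (mod 4), so (357/1259) = +(1259/357).
Reduce top mod 357: now compute (188/357).
Pull out 2^2: since 357 ≡ 5 (mod 8), (2/357) = -1, so (2/357)^2 = +1.
Reciprocity: 47 ≡ 3 and 357 ≡ 1 (mod 4), so (47/357) = +(357/47).
Reduce top mod 47: now compute (28/47).
Pull out 2^2: since 47 ≡ 7 (mod 8), (2/47) = +1, so (2/47)^2 = +1.
Reciprocity: 7 ≡ 3 and 47 ≡ 3 (mod 4), so (7/47) = −(47/7).
Reduce top mod 7: now compute (5/7).
Reciprocity: 5 ≡ 1 and 7 ≡ 3 (mod 4), so (5/7) = +(7/5).
Reduce top mod 5: now compute (2/5).
Pull out 2: since 5 ≡ 5 (mod 8), (2/5) = -1.
Reached (1/5) = 1. Collecting the sign flips along the way, the symbol is +1.

1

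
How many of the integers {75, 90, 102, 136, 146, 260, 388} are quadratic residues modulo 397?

6

(75/397) = +1 → QR.
(90/397) = +1 → QR.
(102/397) = +1 → QR.
(136/397) = +1 → QR.
(146/397) = -1 → non-residue.
(260/397) = +1 → QR.
(388/397) = +1 → QR.
Total quadratic residues among the 7: 6.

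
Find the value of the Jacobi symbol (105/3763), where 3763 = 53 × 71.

-1

Reciprocity: 105 ≡ 1 and 3763 ≡ 3 (mod 4), so (105/3763) = +(3763/105).
Reduce top mod 105: now compute (88/105).
Pull out 2^3: since 105 ≡ 1 (mod 8), (2/105) = +1, so (2/105)^3 = +1.
Reciprocity: 11 ≡ 3 and 105 ≡ 1 (mod 4), so (11/105) = +(105/11).
Reduce top mod 11: now compute (6/11).
Pull out 2: since 11 ≡ 3 (mod 8), (2/11) = -1.
Reciprocity: 3 ≡ 3 and 11 ≡ 3 (mod 4), so (3/11) = −(11/3).
Reduce top mod 3: now compute (2/3).
Pull out 2: since 3 ≡ 3 (mod 8), (2/3) = -1.
Reached (1/3) = 1. Collecting the sign flips along the way, the symbol is -1.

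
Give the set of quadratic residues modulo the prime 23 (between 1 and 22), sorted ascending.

1,2,3,4,6,8,9,12,13,16,18

Square k = 1,…,11 (k and 23−k give the same square):
1²=1, 2²=4, 3²=9, 4²=16, 5²≡2, 6²≡13, 7²≡3, 8²≡18, 9²≡12, 10²≡8, 11²≡6 (mod 23).
So the quadratic residues mod 23 are {1, 2, 3, 4, 6, 8, 9, 12, 13, 16, 18}.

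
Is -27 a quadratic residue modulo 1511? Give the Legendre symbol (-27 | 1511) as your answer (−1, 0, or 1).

First reduce: -27 ≡ 1484 (mod 1511).
Pull out 2^2: since 1511 ≡ 7 (mod 8), (2/1511) = +1, so (2/1511)^2 = +1.
Reciprocity: 371 ≡ 3 and 1511 ≡ 3 (mod 4), so (371/1511) = −(1511/371).
Reduce top mod 371: now compute (27/371).
Reciprocity: 27 ≡ 3 and 371 ≡ 3 (mod 4), so (27/371) = −(371/27).
Reduce top mod 27: now compute (20/27).
Pull out 2^2: since 27 ≡ 3 (mod 8), (2/27) = -1, so (2/27)^2 = +1.
Reciprocity: 5 ≡ 1 and 27 ≡ 3 (mod 4), so (5/27) = +(27/5).
Reduce top mod 5: now compute (2/5).
Pull out 2: since 5 ≡ 5 (mod 8), (2/5) = -1.
Reached (1/5) = 1. Collecting the sign flips along the way, the symbol is -1.

-1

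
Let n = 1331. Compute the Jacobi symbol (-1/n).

First reduce: -1 ≡ 1330 (mod 1331).
Pull out 2: since 1331 ≡ 3 (mod 8), (2/1331) = -1.
Reciprocity: 665 ≡ 1 and 1331 ≡ 3 (mod 4), so (665/1331) = +(1331/665).
Reduce top mod 665: now compute (1/665).
Reached (1/665) = 1. Collecting the sign flips along the way, the symbol is -1.

-1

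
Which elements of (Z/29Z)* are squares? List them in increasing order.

1 4 5 6 7 9 13 16 20 22 23 24 25 28

Square k = 1,…,14 (k and 29−k give the same square):
1²=1, 2²=4, 3²=9, 4²=16, 5²=25, 6²≡7, 7²≡20, 8²≡6, 9²≡23, 10²≡13, 11²≡5, 12²≡28, 13²≡24, 14²≡22 (mod 29).
So the quadratic residues mod 29 are {1, 4, 5, 6, 7, 9, 13, 16, 20, 22, 23, 24, 25, 28}.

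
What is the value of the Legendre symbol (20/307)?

Euler's criterion: (20/307) ≡ 20^153 (mod 307).
20^2 ≡ 93 (mod 307)
20^4 ≡ 53 (mod 307)
20^8 ≡ 46 (mod 307)
20^16 ≡ 274 (mod 307)
20^32 ≡ 168 (mod 307)
20^64 ≡ 287 (mod 307)
20^128 ≡ 93 (mod 307)
20^153 = 20^(128+16+8+1) ≡ 306 (mod 307).
Result is 306 ≡ −1, so (20/307) = −1.

-1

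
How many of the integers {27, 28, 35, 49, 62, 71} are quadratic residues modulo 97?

4

(27/97) = +1 → QR.
(28/97) = -1 → non-residue.
(35/97) = +1 → QR.
(49/97) = +1 → QR.
(62/97) = +1 → QR.
(71/97) = -1 → non-residue.
Total quadratic residues among the 6: 4.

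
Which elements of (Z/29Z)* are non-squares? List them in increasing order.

Square k = 1,…,14 (k and 29−k give the same square):
1²=1, 2²=4, 3²=9, 4²=16, 5²=25, 6²≡7, 7²≡20, 8²≡6, 9²≡23, 10²≡13, 11²≡5, 12²≡28, 13²≡24, 14²≡22 (mod 29).
The residues are {1, 4, 5, 6, 7, 9, 13, 16, 20, 22, 23, 24, 25, 28}; the non-residues are the remaining 14 nonzero classes.

2,3,8,10,11,12,14,15,17,18,19,21,26,27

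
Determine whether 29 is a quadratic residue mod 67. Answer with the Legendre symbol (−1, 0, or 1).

Euler's criterion: (29/67) ≡ 29^33 (mod 67).
29^2 ≡ 37 (mod 67)
29^4 ≡ 29 (mod 67)
29^8 ≡ 37 (mod 67)
29^16 ≡ 29 (mod 67)
29^32 ≡ 37 (mod 67)
29^33 = 29^(32+1) ≡ 1 (mod 67).
Result is 1, so (29/67) = 1.

1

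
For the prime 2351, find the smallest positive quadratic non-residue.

13

(2/2351) = +1, so 2 is a residue.
(3/2351) = +1, so 3 is a residue.
(4/2351) = +1, so 4 is a residue.
(5/2351) = +1, so 5 is a residue.
(6/2351) = +1, so 6 is a residue.
(7/2351) = +1, so 7 is a residue.
(8/2351) = +1, so 8 is a residue.
(9/2351) = +1, so 9 is a residue.
(10/2351) = +1, so 10 is a residue.
(11/2351) = +1, so 11 is a residue.
(12/2351) = +1, so 12 is a residue.
(13/2351) = −1, so 13 is the smallest positive non-residue mod 2351.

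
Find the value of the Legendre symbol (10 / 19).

Pull out 2: since 19 ≡ 3 (mod 8), (2/19) = -1.
Reciprocity: 5 ≡ 1 and 19 ≡ 3 (mod 4), so (5/19) = +(19/5).
Reduce top mod 5: now compute (4/5).
Pull out 2^2: since 5 ≡ 5 (mod 8), (2/5) = -1, so (2/5)^2 = +1.
Reached (1/5) = 1. Collecting the sign flips along the way, the symbol is -1.

-1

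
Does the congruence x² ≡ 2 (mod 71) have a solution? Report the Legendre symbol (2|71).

Pull out 2: since 71 ≡ 7 (mod 8), (2/71) = +1.
Reached (1/71) = 1. Collecting the sign flips along the way, the symbol is +1.

1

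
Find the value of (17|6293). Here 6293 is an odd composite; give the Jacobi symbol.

-1

Reciprocity: 17 ≡ 1 and 6293 ≡ 1 (mod 4), so (17/6293) = +(6293/17).
Reduce top mod 17: now compute (3/17).
Reciprocity: 3 ≡ 3 and 17 ≡ 1 (mod 4), so (3/17) = +(17/3).
Reduce top mod 3: now compute (2/3).
Pull out 2: since 3 ≡ 3 (mod 8), (2/3) = -1.
Reached (1/3) = 1. Collecting the sign flips along the way, the symbol is -1.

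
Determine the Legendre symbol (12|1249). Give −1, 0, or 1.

1

Pull out 2^2: since 1249 ≡ 1 (mod 8), (2/1249) = +1, so (2/1249)^2 = +1.
Reciprocity: 3 ≡ 3 and 1249 ≡ 1 (mod 4), so (3/1249) = +(1249/3).
Reduce top mod 3: now compute (1/3).
Reached (1/3) = 1. Collecting the sign flips along the way, the symbol is +1.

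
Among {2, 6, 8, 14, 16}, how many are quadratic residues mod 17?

(2/17) = +1 → QR.
(6/17) = -1 → non-residue.
(8/17) = +1 → QR.
(14/17) = -1 → non-residue.
(16/17) = +1 → QR.
Total quadratic residues among the 5: 3.

3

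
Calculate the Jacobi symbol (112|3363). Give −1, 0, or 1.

1

Pull out 2^4: since 3363 ≡ 3 (mod 8), (2/3363) = -1, so (2/3363)^4 = +1.
Reciprocity: 7 ≡ 3 and 3363 ≡ 3 (mod 4), so (7/3363) = −(3363/7).
Reduce top mod 7: now compute (3/7).
Reciprocity: 3 ≡ 3 and 7 ≡ 3 (mod 4), so (3/7) = −(7/3).
Reduce top mod 3: now compute (1/3).
Reached (1/3) = 1. Collecting the sign flips along the way, the symbol is +1.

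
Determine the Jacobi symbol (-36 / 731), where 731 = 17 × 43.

First reduce: -36 ≡ 695 (mod 731).
Reciprocity: 695 ≡ 3 and 731 ≡ 3 (mod 4), so (695/731) = −(731/695).
Reduce top mod 695: now compute (36/695).
Pull out 2^2: since 695 ≡ 7 (mod 8), (2/695) = +1, so (2/695)^2 = +1.
Reciprocity: 9 ≡ 1 and 695 ≡ 3 (mod 4), so (9/695) = +(695/9).
Reduce top mod 9: now compute (2/9).
Pull out 2: since 9 ≡ 1 (mod 8), (2/9) = +1.
Reached (1/9) = 1. Collecting the sign flips along the way, the symbol is -1.

-1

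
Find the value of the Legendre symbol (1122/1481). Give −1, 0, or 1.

1

Pull out 2: since 1481 ≡ 1 (mod 8), (2/1481) = +1.
Reciprocity: 561 ≡ 1 and 1481 ≡ 1 (mod 4), so (561/1481) = +(1481/561).
Reduce top mod 561: now compute (359/561).
Reciprocity: 359 ≡ 3 and 561 ≡ 1 (mod 4), so (359/561) = +(561/359).
Reduce top mod 359: now compute (202/359).
Pull out 2: since 359 ≡ 7 (mod 8), (2/359) = +1.
Reciprocity: 101 ≡ 1 and 359 ≡ 3 (mod 4), so (101/359) = +(359/101).
Reduce top mod 101: now compute (56/101).
Pull out 2^3: since 101 ≡ 5 (mod 8), (2/101) = -1, so (2/101)^3 = -1.
Reciprocity: 7 ≡ 3 and 101 ≡ 1 (mod 4), so (7/101) = +(101/7).
Reduce top mod 7: now compute (3/7).
Reciprocity: 3 ≡ 3 and 7 ≡ 3 (mod 4), so (3/7) = −(7/3).
Reduce top mod 3: now compute (1/3).
Reached (1/3) = 1. Collecting the sign flips along the way, the symbol is +1.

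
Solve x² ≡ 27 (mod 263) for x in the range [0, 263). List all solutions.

Since 263 ≡ 3 (mod 4), a square root of 27 is 27^((263+1)/4) = 27^66 mod 263.
Repeated squaring: 27^2≡203, 27^4≡181, 27^8≡149, 27^16≡109, 27^32≡46, 27^64≡12 (mod 263).
27^66 = 27^(64+2) ≡ 69 (mod 263).
Check: 69² = 4761 ≡ 27 (mod 263). The two roots are 69 and 194.

69, 194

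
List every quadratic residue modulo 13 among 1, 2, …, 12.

Square k = 1,…,6 (k and 13−k give the same square):
1²=1, 2²=4, 3²=9, 4²≡3, 5²≡12, 6²≡10 (mod 13).
So the quadratic residues mod 13 are {1, 3, 4, 9, 10, 12}.

1,3,4,9,10,12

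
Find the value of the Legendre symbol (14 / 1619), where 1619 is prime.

Pull out 2: since 1619 ≡ 3 (mod 8), (2/1619) = -1.
Reciprocity: 7 ≡ 3 and 1619 ≡ 3 (mod 4), so (7/1619) = −(1619/7).
Reduce top mod 7: now compute (2/7).
Pull out 2: since 7 ≡ 7 (mod 8), (2/7) = +1.
Reached (1/7) = 1. Collecting the sign flips along the way, the symbol is +1.

1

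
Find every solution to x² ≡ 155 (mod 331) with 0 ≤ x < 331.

157, 174

Since 331 ≡ 3 (mod 4), a square root of 155 is 155^((331+1)/4) = 155^83 mod 331.
Repeated squaring: 155^2≡193, 155^4≡177, 155^8≡215, 155^16≡216, 155^32≡316, 155^64≡225 (mod 331).
155^83 = 155^(64+16+2+1) ≡ 157 (mod 331).
Check: 157² = 24649 ≡ 155 (mod 331). The two roots are 157 and 174.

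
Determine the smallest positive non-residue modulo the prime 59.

2

(2/59) = −1, so 2 is the smallest positive non-residue mod 59.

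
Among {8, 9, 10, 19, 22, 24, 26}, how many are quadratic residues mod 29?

3

(8/29) = -1 → non-residue.
(9/29) = +1 → QR.
(10/29) = -1 → non-residue.
(19/29) = -1 → non-residue.
(22/29) = +1 → QR.
(24/29) = +1 → QR.
(26/29) = -1 → non-residue.
Total quadratic residues among the 7: 3.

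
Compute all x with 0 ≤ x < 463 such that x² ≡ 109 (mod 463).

167, 296

Since 463 ≡ 3 (mod 4), a square root of 109 is 109^((463+1)/4) = 109^116 mod 463.
Repeated squaring: 109^2≡306, 109^4≡110, 109^8≡62, 109^16≡140, 109^32≡154, 109^64≡103 (mod 463).
109^116 = 109^(64+32+16+4) ≡ 167 (mod 463).
Check: 167² = 27889 ≡ 109 (mod 463). The two roots are 167 and 296.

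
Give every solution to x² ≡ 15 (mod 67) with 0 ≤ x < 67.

22, 45

Since 67 ≡ 3 (mod 4), a square root of 15 is 15^((67+1)/4) = 15^17 mod 67.
Repeated squaring: 15^2≡24, 15^4≡40, 15^8≡59, 15^16≡64 (mod 67).
15^17 = 15^(16+1) ≡ 22 (mod 67).
Check: 22² = 484 ≡ 15 (mod 67). The two roots are 22 and 45.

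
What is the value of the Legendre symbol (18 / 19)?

Euler's criterion: (18/19) ≡ 18^9 (mod 19).
18^2 ≡ 1 (mod 19)
18^4 ≡ 1 (mod 19)
18^8 ≡ 1 (mod 19)
18^9 = 18^(8+1) ≡ 18 (mod 19).
Result is 18 ≡ −1, so (18/19) = −1.

-1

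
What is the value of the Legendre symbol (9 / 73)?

1

Reciprocity: 9 ≡ 1 and 73 ≡ 1 (mod 4), so (9/73) = +(73/9).
Reduce top mod 9: now compute (1/9).
Reached (1/9) = 1. Collecting the sign flips along the way, the symbol is +1.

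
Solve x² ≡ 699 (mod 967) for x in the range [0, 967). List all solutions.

60, 907

Since 967 ≡ 3 (mod 4), a square root of 699 is 699^((967+1)/4) = 699^242 mod 967.
Repeated squaring: 699^2≡266, 699^4≡165, 699^8≡149, 699^16≡927, 699^32≡633, 699^64≡351, 699^128≡392 (mod 967).
699^242 = 699^(128+64+32+16+2) ≡ 60 (mod 967).
Check: 60² = 3600 ≡ 699 (mod 967). The two roots are 60 and 907.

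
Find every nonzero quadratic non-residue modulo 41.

3 6 7 11 12 13 14 15 17 19 22 24 26 27 28 29 30 34 35 38

Square k = 1,…,20 (k and 41−k give the same square):
1²=1, 2²=4, 3²=9, 4²=16, 5²=25, 6²=36, 7²≡8, 8²≡23, 9²≡40, 10²≡18, 11²≡39, 12²≡21, 13²≡5, 14²≡32, 15²≡20, 16²≡10, 17²≡2, 18²≡37, 19²≡33, 20²≡31 (mod 41).
The residues are {1, 2, 4, 5, 8, 9, 10, 16, 18, 20, 21, 23, 25, 31, 32, 33, 36, 37, 39, 40}; the non-residues are the remaining 20 nonzero classes.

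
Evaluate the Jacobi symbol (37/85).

Reciprocity: 37 ≡ 1 and 85 ≡ 1 (mod 4), so (37/85) = +(85/37).
Reduce top mod 37: now compute (11/37).
Reciprocity: 11 ≡ 3 and 37 ≡ 1 (mod 4), so (11/37) = +(37/11).
Reduce top mod 11: now compute (4/11).
Pull out 2^2: since 11 ≡ 3 (mod 8), (2/11) = -1, so (2/11)^2 = +1.
Reached (1/11) = 1. Collecting the sign flips along the way, the symbol is +1.

1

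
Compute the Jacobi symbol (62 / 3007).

Pull out 2: since 3007 ≡ 7 (mod 8), (2/3007) = +1.
Reciprocity: 31 ≡ 3 and 3007 ≡ 3 (mod 4), so (31/3007) = −(3007/31).
Reduce top mod 31: now compute (0/31).
Top reduces to 0: gcd > 1, so the symbol is 0.

0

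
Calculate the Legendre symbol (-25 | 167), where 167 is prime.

-1

Euler's criterion: (-25/167) ≡ 142^83 (mod 167).
142^2 ≡ 124 (mod 167)
142^4 ≡ 12 (mod 167)
142^8 ≡ 144 (mod 167)
142^16 ≡ 28 (mod 167)
142^32 ≡ 116 (mod 167)
142^64 ≡ 96 (mod 167)
142^83 = 142^(64+16+2+1) ≡ 166 (mod 167).
Result is 166 ≡ −1, so (-25/167) = −1.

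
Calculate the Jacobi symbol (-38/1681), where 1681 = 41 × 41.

1

First reduce: -38 ≡ 1643 (mod 1681).
Reciprocity: 1643 ≡ 3 and 1681 ≡ 1 (mod 4), so (1643/1681) = +(1681/1643).
Reduce top mod 1643: now compute (38/1643).
Pull out 2: since 1643 ≡ 3 (mod 8), (2/1643) = -1.
Reciprocity: 19 ≡ 3 and 1643 ≡ 3 (mod 4), so (19/1643) = −(1643/19).
Reduce top mod 19: now compute (9/19).
Reciprocity: 9 ≡ 1 and 19 ≡ 3 (mod 4), so (9/19) = +(19/9).
Reduce top mod 9: now compute (1/9).
Reached (1/9) = 1. Collecting the sign flips along the way, the symbol is +1.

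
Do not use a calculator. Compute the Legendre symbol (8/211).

-1

Pull out 2^3: since 211 ≡ 3 (mod 8), (2/211) = -1, so (2/211)^3 = -1.
Reached (1/211) = 1. Collecting the sign flips along the way, the symbol is -1.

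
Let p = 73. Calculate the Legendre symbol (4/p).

Pull out 2^2: since 73 ≡ 1 (mod 8), (2/73) = +1, so (2/73)^2 = +1.
Reached (1/73) = 1. Collecting the sign flips along the way, the symbol is +1.

1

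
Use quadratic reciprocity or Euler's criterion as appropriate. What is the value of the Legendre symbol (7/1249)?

-1

Reciprocity: 7 ≡ 3 and 1249 ≡ 1 (mod 4), so (7/1249) = +(1249/7).
Reduce top mod 7: now compute (3/7).
Reciprocity: 3 ≡ 3 and 7 ≡ 3 (mod 4), so (3/7) = −(7/3).
Reduce top mod 3: now compute (1/3).
Reached (1/3) = 1. Collecting the sign flips along the way, the symbol is -1.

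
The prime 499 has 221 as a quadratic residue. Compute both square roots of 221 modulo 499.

Since 499 ≡ 3 (mod 4), a square root of 221 is 221^((499+1)/4) = 221^125 mod 499.
Repeated squaring: 221^2≡438, 221^4≡228, 221^8≡88, 221^16≡259, 221^32≡215, 221^64≡317 (mod 499).
221^125 = 221^(64+32+16+8+4+1) ≡ 101 (mod 499).
Check: 101² = 10201 ≡ 221 (mod 499). The two roots are 101 and 398.

101, 398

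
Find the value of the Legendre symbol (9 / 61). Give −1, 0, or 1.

1

Reciprocity: 9 ≡ 1 and 61 ≡ 1 (mod 4), so (9/61) = +(61/9).
Reduce top mod 9: now compute (7/9).
Reciprocity: 7 ≡ 3 and 9 ≡ 1 (mod 4), so (7/9) = +(9/7).
Reduce top mod 7: now compute (2/7).
Pull out 2: since 7 ≡ 7 (mod 8), (2/7) = +1.
Reached (1/7) = 1. Collecting the sign flips along the way, the symbol is +1.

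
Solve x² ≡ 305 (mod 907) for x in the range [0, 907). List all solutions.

410, 497

Since 907 ≡ 3 (mod 4), a square root of 305 is 305^((907+1)/4) = 305^227 mod 907.
Repeated squaring: 305^2≡511, 305^4≡812, 305^8≡862, 305^16≡211, 305^32≡78, 305^64≡642, 305^128≡386 (mod 907).
305^227 = 305^(128+64+32+2+1) ≡ 410 (mod 907).
Check: 410² = 168100 ≡ 305 (mod 907). The two roots are 410 and 497.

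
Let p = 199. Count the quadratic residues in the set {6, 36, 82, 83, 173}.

(6/199) = -1 → non-residue.
(36/199) = +1 → QR.
(82/199) = -1 → non-residue.
(83/199) = -1 → non-residue.
(173/199) = -1 → non-residue.
Total quadratic residues among the 5: 1.

1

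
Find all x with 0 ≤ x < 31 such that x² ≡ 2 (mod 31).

Since 31 ≡ 3 (mod 4), a square root of 2 is 2^((31+1)/4) = 2^8 mod 31.
Repeated squaring: 2^2≡4, 2^4≡16, 2^8≡8 (mod 31).
2^8 = 2^(8) ≡ 8 (mod 31).
Check: 8² = 64 ≡ 2 (mod 31). The two roots are 8 and 23.

8, 23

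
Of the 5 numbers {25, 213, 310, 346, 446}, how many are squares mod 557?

(25/557) = +1 → QR.
(213/557) = -1 → non-residue.
(310/557) = -1 → non-residue.
(346/557) = -1 → non-residue.
(446/557) = +1 → QR.
Total quadratic residues among the 5: 2.

2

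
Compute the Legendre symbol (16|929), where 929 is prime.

Pull out 2^4: since 929 ≡ 1 (mod 8), (2/929) = +1, so (2/929)^4 = +1.
Reached (1/929) = 1. Collecting the sign flips along the way, the symbol is +1.

1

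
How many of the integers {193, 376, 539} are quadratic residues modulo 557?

(193/557) = -1 → non-residue.
(376/557) = +1 → QR.
(539/557) = -1 → non-residue.
Total quadratic residues among the 3: 1.

1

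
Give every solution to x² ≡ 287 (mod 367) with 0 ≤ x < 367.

Since 367 ≡ 3 (mod 4), a square root of 287 is 287^((367+1)/4) = 287^92 mod 367.
Repeated squaring: 287^2≡161, 287^4≡231, 287^8≡146, 287^16≡30, 287^32≡166, 287^64≡31 (mod 367).
287^92 = 287^(64+16+8+4) ≡ 259 (mod 367).
Check: 259² = 67081 ≡ 287 (mod 367). The two roots are 108 and 259.

108, 259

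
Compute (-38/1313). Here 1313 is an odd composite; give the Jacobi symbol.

First reduce: -38 ≡ 1275 (mod 1313).
Reciprocity: 1275 ≡ 3 and 1313 ≡ 1 (mod 4), so (1275/1313) = +(1313/1275).
Reduce top mod 1275: now compute (38/1275).
Pull out 2: since 1275 ≡ 3 (mod 8), (2/1275) = -1.
Reciprocity: 19 ≡ 3 and 1275 ≡ 3 (mod 4), so (19/1275) = −(1275/19).
Reduce top mod 19: now compute (2/19).
Pull out 2: since 19 ≡ 3 (mod 8), (2/19) = -1.
Reached (1/19) = 1. Collecting the sign flips along the way, the symbol is -1.

-1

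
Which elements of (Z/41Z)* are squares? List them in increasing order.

1, 2, 4, 5, 8, 9, 10, 16, 18, 20, 21, 23, 25, 31, 32, 33, 36, 37, 39, 40

Square k = 1,…,20 (k and 41−k give the same square):
1²=1, 2²=4, 3²=9, 4²=16, 5²=25, 6²=36, 7²≡8, 8²≡23, 9²≡40, 10²≡18, 11²≡39, 12²≡21, 13²≡5, 14²≡32, 15²≡20, 16²≡10, 17²≡2, 18²≡37, 19²≡33, 20²≡31 (mod 41).
So the quadratic residues mod 41 are {1, 2, 4, 5, 8, 9, 10, 16, 18, 20, 21, 23, 25, 31, 32, 33, 36, 37, 39, 40}.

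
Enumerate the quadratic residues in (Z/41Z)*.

Square k = 1,…,20 (k and 41−k give the same square):
1²=1, 2²=4, 3²=9, 4²=16, 5²=25, 6²=36, 7²≡8, 8²≡23, 9²≡40, 10²≡18, 11²≡39, 12²≡21, 13²≡5, 14²≡32, 15²≡20, 16²≡10, 17²≡2, 18²≡37, 19²≡33, 20²≡31 (mod 41).
So the quadratic residues mod 41 are {1, 2, 4, 5, 8, 9, 10, 16, 18, 20, 21, 23, 25, 31, 32, 33, 36, 37, 39, 40}.

1 2 4 5 8 9 10 16 18 20 21 23 25 31 32 33 36 37 39 40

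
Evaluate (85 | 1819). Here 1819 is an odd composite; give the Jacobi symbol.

Reciprocity: 85 ≡ 1 and 1819 ≡ 3 (mod 4), so (85/1819) = +(1819/85).
Reduce top mod 85: now compute (34/85).
Pull out 2: since 85 ≡ 5 (mod 8), (2/85) = -1.
Reciprocity: 17 ≡ 1 and 85 ≡ 1 (mod 4), so (17/85) = +(85/17).
Reduce top mod 17: now compute (0/17).
Top reduces to 0: gcd > 1, so the symbol is 0.

0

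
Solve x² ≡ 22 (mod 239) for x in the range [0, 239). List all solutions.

71, 168

Since 239 ≡ 3 (mod 4), a square root of 22 is 22^((239+1)/4) = 22^60 mod 239.
Repeated squaring: 22^2≡6, 22^4≡36, 22^8≡101, 22^16≡163, 22^32≡40 (mod 239).
22^60 = 22^(32+16+8+4) ≡ 71 (mod 239).
Check: 71² = 5041 ≡ 22 (mod 239). The two roots are 71 and 168.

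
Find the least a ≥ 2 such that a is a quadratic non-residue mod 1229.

2

(2/1229) = −1, so 2 is the smallest positive non-residue mod 1229.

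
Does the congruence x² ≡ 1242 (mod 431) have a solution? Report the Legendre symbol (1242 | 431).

Euler's criterion: (1242/431) ≡ 380^215 (mod 431).
380^2 ≡ 15 (mod 431)
380^4 ≡ 225 (mod 431)
380^8 ≡ 198 (mod 431)
380^16 ≡ 414 (mod 431)
380^32 ≡ 289 (mod 431)
380^64 ≡ 338 (mod 431)
380^128 ≡ 29 (mod 431)
380^215 = 380^(128+64+16+4+2+1) ≡ 1 (mod 431).
Result is 1, so (1242/431) = 1.

1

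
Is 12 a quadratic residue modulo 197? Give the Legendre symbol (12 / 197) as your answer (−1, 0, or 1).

-1

Euler's criterion: (12/197) ≡ 12^98 (mod 197).
12^2 ≡ 144 (mod 197)
12^4 ≡ 51 (mod 197)
12^8 ≡ 40 (mod 197)
12^16 ≡ 24 (mod 197)
12^32 ≡ 182 (mod 197)
12^64 ≡ 28 (mod 197)
12^98 = 12^(64+32+2) ≡ 196 (mod 197).
Result is 196 ≡ −1, so (12/197) = −1.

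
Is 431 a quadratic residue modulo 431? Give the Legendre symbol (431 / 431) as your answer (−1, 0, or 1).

0

First reduce: 431 ≡ 0 (mod 431).
Top reduces to 0: gcd > 1, so the symbol is 0.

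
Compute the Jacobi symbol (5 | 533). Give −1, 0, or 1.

-1

Reciprocity: 5 ≡ 1 and 533 ≡ 1 (mod 4), so (5/533) = +(533/5).
Reduce top mod 5: now compute (3/5).
Reciprocity: 3 ≡ 3 and 5 ≡ 1 (mod 4), so (3/5) = +(5/3).
Reduce top mod 3: now compute (2/3).
Pull out 2: since 3 ≡ 3 (mod 8), (2/3) = -1.
Reached (1/3) = 1. Collecting the sign flips along the way, the symbol is -1.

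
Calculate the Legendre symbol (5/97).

Euler's criterion: (5/97) ≡ 5^48 (mod 97).
5^2 ≡ 25 (mod 97)
5^4 ≡ 43 (mod 97)
5^8 ≡ 6 (mod 97)
5^16 ≡ 36 (mod 97)
5^32 ≡ 35 (mod 97)
5^48 = 5^(32+16) ≡ 96 (mod 97).
Result is 96 ≡ −1, so (5/97) = −1.

-1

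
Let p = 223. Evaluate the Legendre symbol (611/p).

-1

First reduce: 611 ≡ 165 (mod 223).
Reciprocity: 165 ≡ 1 and 223 ≡ 3 (mod 4), so (165/223) = +(223/165).
Reduce top mod 165: now compute (58/165).
Pull out 2: since 165 ≡ 5 (mod 8), (2/165) = -1.
Reciprocity: 29 ≡ 1 and 165 ≡ 1 (mod 4), so (29/165) = +(165/29).
Reduce top mod 29: now compute (20/29).
Pull out 2^2: since 29 ≡ 5 (mod 8), (2/29) = -1, so (2/29)^2 = +1.
Reciprocity: 5 ≡ 1 and 29 ≡ 1 (mod 4), so (5/29) = +(29/5).
Reduce top mod 5: now compute (4/5).
Pull out 2^2: since 5 ≡ 5 (mod 8), (2/5) = -1, so (2/5)^2 = +1.
Reached (1/5) = 1. Collecting the sign flips along the way, the symbol is -1.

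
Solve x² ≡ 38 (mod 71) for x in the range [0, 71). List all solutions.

31, 40

Since 71 ≡ 3 (mod 4), a square root of 38 is 38^((71+1)/4) = 38^18 mod 71.
Repeated squaring: 38^2≡24, 38^4≡8, 38^8≡64, 38^16≡49 (mod 71).
38^18 = 38^(16+2) ≡ 40 (mod 71).
Check: 40² = 1600 ≡ 38 (mod 71). The two roots are 31 and 40.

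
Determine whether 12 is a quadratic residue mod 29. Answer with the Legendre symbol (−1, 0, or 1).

-1

Euler's criterion: (12/29) ≡ 12^14 (mod 29).
12^2 ≡ 28 (mod 29)
12^4 ≡ 1 (mod 29)
12^8 ≡ 1 (mod 29)
12^14 = 12^(8+4+2) ≡ 28 (mod 29).
Result is 28 ≡ −1, so (12/29) = −1.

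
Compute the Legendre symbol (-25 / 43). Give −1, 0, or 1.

First reduce: -25 ≡ 18 (mod 43).
Pull out 2: since 43 ≡ 3 (mod 8), (2/43) = -1.
Reciprocity: 9 ≡ 1 and 43 ≡ 3 (mod 4), so (9/43) = +(43/9).
Reduce top mod 9: now compute (7/9).
Reciprocity: 7 ≡ 3 and 9 ≡ 1 (mod 4), so (7/9) = +(9/7).
Reduce top mod 7: now compute (2/7).
Pull out 2: since 7 ≡ 7 (mod 8), (2/7) = +1.
Reached (1/7) = 1. Collecting the sign flips along the way, the symbol is -1.

-1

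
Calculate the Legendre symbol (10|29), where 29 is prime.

Pull out 2: since 29 ≡ 5 (mod 8), (2/29) = -1.
Reciprocity: 5 ≡ 1 and 29 ≡ 1 (mod 4), so (5/29) = +(29/5).
Reduce top mod 5: now compute (4/5).
Pull out 2^2: since 5 ≡ 5 (mod 8), (2/5) = -1, so (2/5)^2 = +1.
Reached (1/5) = 1. Collecting the sign flips along the way, the symbol is -1.

-1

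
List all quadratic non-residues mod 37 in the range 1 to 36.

Square k = 1,…,18 (k and 37−k give the same square):
1²=1, 2²=4, 3²=9, 4²=16, 5²=25, 6²=36, 7²≡12, 8²≡27, 9²≡7, 10²≡26, 11²≡10, 12²≡33, 13²≡21, 14²≡11, 15²≡3, 16²≡34, 17²≡30, 18²≡28 (mod 37).
The residues are {1, 3, 4, 7, 9, 10, 11, 12, 16, 21, 25, 26, 27, 28, 30, 33, 34, 36}; the non-residues are the remaining 18 nonzero classes.

2,5,6,8,13,14,15,17,18,19,20,22,23,24,29,31,32,35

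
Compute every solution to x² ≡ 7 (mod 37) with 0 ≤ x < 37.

9, 28

37 ≡ 1 (mod 4), so we find a root by search.
Trying successive values, 9² = 81 ≡ 7 (mod 37). The other root is 37 − 9 = 28.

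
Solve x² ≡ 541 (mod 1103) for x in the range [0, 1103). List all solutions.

Since 1103 ≡ 3 (mod 4), a square root of 541 is 541^((1103+1)/4) = 541^276 mod 1103.
Repeated squaring: 541^2≡386, 541^4≡91, 541^8≡560, 541^16≡348, 541^32≡877, 541^64≡338, 541^128≡635, 541^256≡630 (mod 1103).
541^276 = 541^(256+16+4) ≡ 879 (mod 1103).
Check: 879² = 772641 ≡ 541 (mod 1103). The two roots are 224 and 879.

224, 879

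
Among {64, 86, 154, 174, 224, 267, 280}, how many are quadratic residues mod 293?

3

(64/293) = +1 → QR.
(86/293) = -1 → non-residue.
(154/293) = -1 → non-residue.
(174/293) = -1 → non-residue.
(224/293) = +1 → QR.
(267/293) = +1 → QR.
(280/293) = -1 → non-residue.
Total quadratic residues among the 7: 3.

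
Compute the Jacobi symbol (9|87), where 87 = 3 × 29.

0

Reciprocity: 9 ≡ 1 and 87 ≡ 3 (mod 4), so (9/87) = +(87/9).
Reduce top mod 9: now compute (6/9).
Pull out 2: since 9 ≡ 1 (mod 8), (2/9) = +1.
Reciprocity: 3 ≡ 3 and 9 ≡ 1 (mod 4), so (3/9) = +(9/3).
Reduce top mod 3: now compute (0/3).
Top reduces to 0: gcd > 1, so the symbol is 0.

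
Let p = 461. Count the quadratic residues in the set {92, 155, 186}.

(92/461) = +1 → QR.
(155/461) = -1 → non-residue.
(186/461) = -1 → non-residue.
Total quadratic residues among the 3: 1.

1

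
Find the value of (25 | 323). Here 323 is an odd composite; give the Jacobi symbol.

1

Reciprocity: 25 ≡ 1 and 323 ≡ 3 (mod 4), so (25/323) = +(323/25).
Reduce top mod 25: now compute (23/25).
Reciprocity: 23 ≡ 3 and 25 ≡ 1 (mod 4), so (23/25) = +(25/23).
Reduce top mod 23: now compute (2/23).
Pull out 2: since 23 ≡ 7 (mod 8), (2/23) = +1.
Reached (1/23) = 1. Collecting the sign flips along the way, the symbol is +1.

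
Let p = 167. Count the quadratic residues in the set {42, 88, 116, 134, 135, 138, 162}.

(42/167) = +1 → QR.
(88/167) = +1 → QR.
(116/167) = +1 → QR.
(134/167) = -1 → non-residue.
(135/167) = -1 → non-residue.
(138/167) = -1 → non-residue.
(162/167) = +1 → QR.
Total quadratic residues among the 7: 4.

4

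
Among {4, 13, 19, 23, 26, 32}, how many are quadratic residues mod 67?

(4/67) = +1 → QR.
(13/67) = -1 → non-residue.
(19/67) = +1 → QR.
(23/67) = +1 → QR.
(26/67) = +1 → QR.
(32/67) = -1 → non-residue.
Total quadratic residues among the 6: 4.

4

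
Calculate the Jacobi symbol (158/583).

1

Pull out 2: since 583 ≡ 7 (mod 8), (2/583) = +1.
Reciprocity: 79 ≡ 3 and 583 ≡ 3 (mod 4), so (79/583) = −(583/79).
Reduce top mod 79: now compute (30/79).
Pull out 2: since 79 ≡ 7 (mod 8), (2/79) = +1.
Reciprocity: 15 ≡ 3 and 79 ≡ 3 (mod 4), so (15/79) = −(79/15).
Reduce top mod 15: now compute (4/15).
Pull out 2^2: since 15 ≡ 7 (mod 8), (2/15) = +1, so (2/15)^2 = +1.
Reached (1/15) = 1. Collecting the sign flips along the way, the symbol is +1.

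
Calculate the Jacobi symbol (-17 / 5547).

1

First reduce: -17 ≡ 5530 (mod 5547).
Pull out 2: since 5547 ≡ 3 (mod 8), (2/5547) = -1.
Reciprocity: 2765 ≡ 1 and 5547 ≡ 3 (mod 4), so (2765/5547) = +(5547/2765).
Reduce top mod 2765: now compute (17/2765).
Reciprocity: 17 ≡ 1 and 2765 ≡ 1 (mod 4), so (17/2765) = +(2765/17).
Reduce top mod 17: now compute (11/17).
Reciprocity: 11 ≡ 3 and 17 ≡ 1 (mod 4), so (11/17) = +(17/11).
Reduce top mod 11: now compute (6/11).
Pull out 2: since 11 ≡ 3 (mod 8), (2/11) = -1.
Reciprocity: 3 ≡ 3 and 11 ≡ 3 (mod 4), so (3/11) = −(11/3).
Reduce top mod 3: now compute (2/3).
Pull out 2: since 3 ≡ 3 (mod 8), (2/3) = -1.
Reached (1/3) = 1. Collecting the sign flips along the way, the symbol is +1.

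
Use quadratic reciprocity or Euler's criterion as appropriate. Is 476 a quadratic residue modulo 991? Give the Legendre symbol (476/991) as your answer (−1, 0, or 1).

1

Pull out 2^2: since 991 ≡ 7 (mod 8), (2/991) = +1, so (2/991)^2 = +1.
Reciprocity: 119 ≡ 3 and 991 ≡ 3 (mod 4), so (119/991) = −(991/119).
Reduce top mod 119: now compute (39/119).
Reciprocity: 39 ≡ 3 and 119 ≡ 3 (mod 4), so (39/119) = −(119/39).
Reduce top mod 39: now compute (2/39).
Pull out 2: since 39 ≡ 7 (mod 8), (2/39) = +1.
Reached (1/39) = 1. Collecting the sign flips along the way, the symbol is +1.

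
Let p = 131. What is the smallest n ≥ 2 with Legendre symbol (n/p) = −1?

2

(2/131) = −1, so 2 is the smallest positive non-residue mod 131.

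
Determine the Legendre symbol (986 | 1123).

1

Euler's criterion: (986/1123) ≡ 986^561 (mod 1123).
986^2 ≡ 801 (mod 1123)
986^4 ≡ 368 (mod 1123)
986^8 ≡ 664 (mod 1123)
986^16 ≡ 680 (mod 1123)
986^32 ≡ 847 (mod 1123)
986^64 ≡ 935 (mod 1123)
986^128 ≡ 531 (mod 1123)
986^256 ≡ 88 (mod 1123)
986^512 ≡ 1006 (mod 1123)
986^561 = 986^(512+32+16+1) ≡ 1 (mod 1123).
Result is 1, so (986/1123) = 1.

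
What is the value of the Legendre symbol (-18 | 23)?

-1

Euler's criterion: (-18/23) ≡ 5^11 (mod 23).
5^2 ≡ 2 (mod 23)
5^4 ≡ 4 (mod 23)
5^8 ≡ 16 (mod 23)
5^11 = 5^(8+2+1) ≡ 22 (mod 23).
Result is 22 ≡ −1, so (-18/23) = −1.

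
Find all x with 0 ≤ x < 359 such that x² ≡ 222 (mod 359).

Since 359 ≡ 3 (mod 4), a square root of 222 is 222^((359+1)/4) = 222^90 mod 359.
Repeated squaring: 222^2≡101, 222^4≡149, 222^8≡302, 222^16≡18, 222^32≡324, 222^64≡148 (mod 359).
222^90 = 222^(64+16+8+2) ≡ 191 (mod 359).
Check: 191² = 36481 ≡ 222 (mod 359). The two roots are 168 and 191.

168, 191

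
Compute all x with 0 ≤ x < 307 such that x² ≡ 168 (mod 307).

33, 274

Since 307 ≡ 3 (mod 4), a square root of 168 is 168^((307+1)/4) = 168^77 mod 307.
Repeated squaring: 168^2≡287, 168^4≡93, 168^8≡53, 168^16≡46, 168^32≡274, 168^64≡168 (mod 307).
168^77 = 168^(64+8+4+1) ≡ 274 (mod 307).
Check: 274² = 75076 ≡ 168 (mod 307). The two roots are 33 and 274.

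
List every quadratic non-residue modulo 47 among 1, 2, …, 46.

Square k = 1,…,23 (k and 47−k give the same square):
1²=1, 2²=4, 3²=9, 4²=16, 5²=25, 6²=36, 7²≡2, 8²≡17, 9²≡34, 10²≡6, 11²≡27, 12²≡3, 13²≡28, 14²≡8, 15²≡37, 16²≡21, 17²≡7, 18²≡42, 19²≡32, 20²≡24, 21²≡18, 22²≡14, 23²≡12 (mod 47).
The residues are {1, 2, 3, 4, 6, 7, 8, 9, 12, 14, 16, 17, 18, 21, 24, 25, 27, 28, 32, 34, 36, 37, 42}; the non-residues are the remaining 23 nonzero classes.

5 10 11 13 15 19 20 22 23 26 29 30 31 33 35 38 39 40 41 43 44 45 46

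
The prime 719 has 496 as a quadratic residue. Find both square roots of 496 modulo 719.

303, 416

Since 719 ≡ 3 (mod 4), a square root of 496 is 496^((719+1)/4) = 496^180 mod 719.
Repeated squaring: 496^2≡118, 496^4≡263, 496^8≡145, 496^16≡174, 496^32≡78, 496^64≡332, 496^128≡217 (mod 719).
496^180 = 496^(128+32+16+4) ≡ 416 (mod 719).
Check: 416² = 173056 ≡ 496 (mod 719). The two roots are 303 and 416.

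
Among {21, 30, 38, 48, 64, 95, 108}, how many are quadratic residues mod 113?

3

(21/113) = -1 → non-residue.
(30/113) = +1 → QR.
(38/113) = -1 → non-residue.
(48/113) = -1 → non-residue.
(64/113) = +1 → QR.
(95/113) = +1 → QR.
(108/113) = -1 → non-residue.
Total quadratic residues among the 7: 3.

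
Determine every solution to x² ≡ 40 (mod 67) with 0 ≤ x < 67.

24, 43

Since 67 ≡ 3 (mod 4), a square root of 40 is 40^((67+1)/4) = 40^17 mod 67.
Repeated squaring: 40^2≡59, 40^4≡64, 40^8≡9, 40^16≡14 (mod 67).
40^17 = 40^(16+1) ≡ 24 (mod 67).
Check: 24² = 576 ≡ 40 (mod 67). The two roots are 24 and 43.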